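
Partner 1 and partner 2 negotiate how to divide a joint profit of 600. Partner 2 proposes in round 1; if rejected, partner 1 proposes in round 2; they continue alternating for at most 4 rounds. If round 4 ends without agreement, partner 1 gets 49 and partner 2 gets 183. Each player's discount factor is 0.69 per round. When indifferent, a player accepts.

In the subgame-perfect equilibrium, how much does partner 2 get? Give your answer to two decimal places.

Solve by backward induction from round 4.
Round 4 (partner 1 proposes): partner 2 gets 183 if talks fail, so partner 1 offers 183 and keeps 417.
Round 3 (partner 2 proposes): partner 1 can get 417 next round, worth 0.69 × 417 = 287.73 now. Partner 2 offers 287.73 and keeps 600 − 287.73 = 312.27.
Round 2 (partner 1 proposes): partner 2 can get 312.27 next round, worth 0.69 × 312.27 = 215.4663 now, so partner 1 offers 215.4663, keeping 384.5337.
Round 1 (partner 2 proposes): partner 1 can get 384.5337 next round, worth 0.69 × 384.5337 = 265.328253 now; partner 2 offers that and keeps 334.671747.

334.67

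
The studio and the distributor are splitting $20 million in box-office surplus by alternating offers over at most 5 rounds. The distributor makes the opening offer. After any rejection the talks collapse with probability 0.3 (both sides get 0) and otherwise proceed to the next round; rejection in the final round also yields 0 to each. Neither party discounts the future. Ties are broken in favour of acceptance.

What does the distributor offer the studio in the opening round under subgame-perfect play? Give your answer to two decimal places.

By backward induction:
Round 5 (the distributor proposes): the studio will accept anything ≥ 0, so the distributor offers 0 and keeps 20.
Round 4 (the studio proposes): rejecting gives the distributor an expected 0.7 × 20 = 14; the studio offers that and keeps 6.
Round 3 (the distributor proposes): rejecting gives the studio an expected 0.7 × 6 = 4.2, so the distributor offers 4.2, keeping 15.8.
Round 2 (the studio proposes): rejecting gives the distributor an expected 0.7 × 15.8 = 11.06; the studio offers that and keeps 8.94.
Round 1 (the distributor proposes): rejecting gives the studio an expected 0.7 × 8.94 = 6.258. The distributor offers 6.258 and keeps 20 − 6.258 = 13.742.

6.26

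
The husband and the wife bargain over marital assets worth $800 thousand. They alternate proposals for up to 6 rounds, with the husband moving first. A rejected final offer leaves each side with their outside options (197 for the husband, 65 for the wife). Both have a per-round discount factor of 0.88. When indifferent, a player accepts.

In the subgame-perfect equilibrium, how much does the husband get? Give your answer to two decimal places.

331.88

By backward induction:
Round 6 (the wife proposes): the husband gets 197 if talks fail, so the wife offers 197 and keeps 603.
Round 5 (the husband proposes): the wife can get 603 next round, worth 0.88 × 603 = 530.64 now. The husband offers 530.64 and keeps 800 − 530.64 = 269.36.
Round 4 (the wife proposes): the husband can get 269.36 next round, worth 0.88 × 269.36 = 237.0368 now; the wife offers that and keeps 562.9632.
Round 3 (the husband proposes): the wife can get 562.9632 next round, worth 0.88 × 562.9632 = 495.407616 now. The husband offers 495.407616 and keeps 800 − 495.407616 = 304.592384.
Round 2 (the wife proposes): the husband can get 304.592384 next round, worth 0.88 × 304.592384 = 268.04129792 now, so the wife offers 268.04129792, keeping 531.95870208.
Round 1 (the husband proposes): the wife can get 531.95870208 next round, worth 0.88 × 531.95870208 = 468.1236578304 now. The husband offers 468.1236578304 and keeps 800 − 468.1236578304 = 331.8763421696.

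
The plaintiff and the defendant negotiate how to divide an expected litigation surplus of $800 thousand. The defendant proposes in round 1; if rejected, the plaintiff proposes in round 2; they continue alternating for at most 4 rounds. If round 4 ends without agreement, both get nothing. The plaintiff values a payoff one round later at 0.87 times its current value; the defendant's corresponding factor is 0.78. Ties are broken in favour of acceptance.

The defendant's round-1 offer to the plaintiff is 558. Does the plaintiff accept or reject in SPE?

Reject

Work out the plaintiff's continuation value if the offer is rejected.
Round 4 (the plaintiff proposes): rejection yields 0 for the defendant; the plaintiff offers 0 and keeps 800.
Round 3 (the defendant proposes): the plaintiff can get 800 next round, worth 0.87 × 800 = 696 now, so the defendant offers 696, keeping 104.
Round 2 (the plaintiff proposes): the defendant can get 104 next round, worth 0.78 × 104 = 81.12 now, so the plaintiff offers 81.12, keeping 718.88.
So by rejecting in round 1, the plaintiff gets 718.88 next round, worth 0.87 × 718.88 = 625.4256 now.
Offer 558 < 625.4256, so the plaintiff rejects.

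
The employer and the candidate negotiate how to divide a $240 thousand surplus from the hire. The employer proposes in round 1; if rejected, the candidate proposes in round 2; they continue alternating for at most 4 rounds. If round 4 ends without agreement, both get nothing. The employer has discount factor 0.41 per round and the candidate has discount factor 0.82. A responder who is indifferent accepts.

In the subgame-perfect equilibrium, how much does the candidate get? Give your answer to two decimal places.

182.28

Round 4 (the candidate proposes): rejection yields 0 for the employer; the candidate offers 0 and keeps 240.
Round 3 (the employer proposes): the candidate can get 240 next round, worth 0.82 × 240 = 196.8 now. The employer offers 196.8 and keeps 240 − 196.8 = 43.2.
Round 2 (the candidate proposes): the employer can get 43.2 next round, worth 0.41 × 43.2 = 17.712 now; the candidate offers that and keeps 222.288.
Round 1 (the employer proposes): the candidate can get 222.288 next round, worth 0.82 × 222.288 = 182.27616 now, so the employer offers 182.27616, keeping 57.72384.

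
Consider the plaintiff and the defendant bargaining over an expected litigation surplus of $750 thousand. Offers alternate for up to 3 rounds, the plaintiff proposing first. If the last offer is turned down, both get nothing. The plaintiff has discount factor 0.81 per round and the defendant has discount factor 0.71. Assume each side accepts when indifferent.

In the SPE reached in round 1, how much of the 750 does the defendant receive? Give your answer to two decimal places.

101.18

By backward induction:
Round 3 (the plaintiff proposes): the defendant will accept anything ≥ 0, so the plaintiff offers 0 and keeps 750.
Round 2 (the defendant proposes): the plaintiff can get 750 next round, worth 0.81 × 750 = 607.5 now. The defendant offers 607.5 and keeps 750 − 607.5 = 142.5.
Round 1 (the plaintiff proposes): the defendant can get 142.5 next round, worth 0.71 × 142.5 = 101.175 now, so the plaintiff offers 101.175, keeping 648.825.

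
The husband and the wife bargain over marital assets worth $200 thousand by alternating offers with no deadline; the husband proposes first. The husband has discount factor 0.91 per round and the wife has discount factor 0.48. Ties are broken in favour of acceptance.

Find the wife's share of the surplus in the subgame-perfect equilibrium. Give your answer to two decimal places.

When the husband proposes, the wife accepts any offer worth at least 0.48 times what the wife would get by proposing next round; and vice versa.
This gives x = 200 − 0.48y and y = 200 − 0.91x, where x and y are each side's share when it proposes.
Hence (1 − 0.48·0.91)x = 200(1 − 0.48), i.e. 0.5632·x = 104.
x ≈ 184.6591; the wife's share is 200 − x ≈ 15.3409.

15.34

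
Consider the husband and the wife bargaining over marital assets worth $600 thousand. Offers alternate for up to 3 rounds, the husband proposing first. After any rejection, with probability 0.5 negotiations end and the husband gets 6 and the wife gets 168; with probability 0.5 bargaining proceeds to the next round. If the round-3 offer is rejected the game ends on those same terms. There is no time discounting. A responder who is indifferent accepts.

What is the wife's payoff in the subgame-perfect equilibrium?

274.5

Round 3 (the husband proposes): the wife gets 168 if talks fail, so the husband offers 168 and keeps 432.
Round 2 (the wife proposes): rejecting gives the husband an expected 0.5 × 432 + 0.5 × 6 = 219, so the wife offers 219, keeping 381.
Round 1 (the husband proposes): rejecting gives the wife an expected 0.5 × 381 + 0.5 × 168 = 274.5. The husband offers 274.5 and keeps 600 − 274.5 = 325.5.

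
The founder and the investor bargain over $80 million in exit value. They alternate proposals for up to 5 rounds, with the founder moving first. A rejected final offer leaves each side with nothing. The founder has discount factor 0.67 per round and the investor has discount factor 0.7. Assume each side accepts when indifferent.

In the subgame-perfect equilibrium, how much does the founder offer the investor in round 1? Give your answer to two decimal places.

Round 5 (the founder proposes): rejection yields 0 for the investor; the founder offers 0 and keeps 80.
Round 4 (the investor proposes): the founder can get 80 next round, worth 0.67 × 80 = 53.6 now; the investor offers that and keeps 26.4.
Round 3 (the founder proposes): the investor can get 26.4 next round, worth 0.7 × 26.4 = 18.48 now. The founder offers 18.48 and keeps 80 − 18.48 = 61.52.
Round 2 (the investor proposes): the founder can get 61.52 next round, worth 0.67 × 61.52 = 41.2184 now, so the investor offers 41.2184, keeping 38.7816.
Round 1 (the founder proposes): the investor can get 38.7816 next round, worth 0.7 × 38.7816 = 27.14712 now. The founder offers 27.14712 and keeps 80 − 27.14712 = 52.85288.

27.15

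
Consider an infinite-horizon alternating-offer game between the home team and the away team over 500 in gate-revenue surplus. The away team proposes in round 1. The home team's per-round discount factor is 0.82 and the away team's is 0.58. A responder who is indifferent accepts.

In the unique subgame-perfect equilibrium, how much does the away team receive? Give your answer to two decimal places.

171.62

In a stationary SPE each proposer offers the other exactly their discounted continuation value.
If the away team keeps x when proposing and the home team keeps y when proposing, then x = 500 − 0.82y and y = 500 − 0.58x.
Solving: x = 500(1 − 0.82) / (1 − 0.58·0.82) = 90 / 0.5244 ≈ 171.6247.
The home team gets 500 − 171.6247 ≈ 328.3753.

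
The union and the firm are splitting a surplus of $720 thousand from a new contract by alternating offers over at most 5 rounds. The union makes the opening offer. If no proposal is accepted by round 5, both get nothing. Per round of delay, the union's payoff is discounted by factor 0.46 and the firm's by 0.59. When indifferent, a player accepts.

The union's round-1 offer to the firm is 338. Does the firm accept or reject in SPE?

Accept

Work out the firm's continuation value if the offer is rejected.
Round 5 (the union proposes): rejection yields 0 for the firm; the union offers 0 and keeps 720.
Round 4 (the firm proposes): the union can get 720 next round, worth 0.46 × 720 = 331.2 now. The firm offers 331.2 and keeps 720 − 331.2 = 388.8.
Round 3 (the union proposes): the firm can get 388.8 next round, worth 0.59 × 388.8 = 229.392 now. The union offers 229.392 and keeps 720 − 229.392 = 490.608.
Round 2 (the firm proposes): the union can get 490.608 next round, worth 0.46 × 490.608 = 225.67968 now. The firm offers 225.67968 and keeps 720 − 225.67968 = 494.32032.
So by rejecting in round 1, the firm gets 494.32032 next round, worth 0.59 × 494.32032 = 291.6489888 now.
Offer 338 ≥ 291.6489888, so the firm accepts.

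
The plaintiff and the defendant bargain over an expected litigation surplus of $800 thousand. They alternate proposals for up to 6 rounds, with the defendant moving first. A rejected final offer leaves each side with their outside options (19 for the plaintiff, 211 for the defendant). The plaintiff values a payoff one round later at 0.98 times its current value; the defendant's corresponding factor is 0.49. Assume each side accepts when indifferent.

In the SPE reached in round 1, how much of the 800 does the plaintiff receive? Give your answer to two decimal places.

Work backward from the last round.
Round 6 (the plaintiff proposes): the defendant gets 211 if talks fail, so the plaintiff offers 211 and keeps 589.
Round 5 (the defendant proposes): the plaintiff can get 589 next round, worth 0.98 × 589 = 577.22 now; the defendant offers that and keeps 222.78.
Round 4 (the plaintiff proposes): the defendant can get 222.78 next round, worth 0.49 × 222.78 = 109.1622 now; the plaintiff offers that and keeps 690.8378.
Round 3 (the defendant proposes): the plaintiff can get 690.8378 next round, worth 0.98 × 690.8378 = 677.021044 now, so the defendant offers 677.021044, keeping 122.978956.
Round 2 (the plaintiff proposes): the defendant can get 122.978956 next round, worth 0.49 × 122.978956 = 60.25968844 now. The plaintiff offers 60.25968844 and keeps 800 − 60.25968844 = 739.74031156.
Round 1 (the defendant proposes): the plaintiff can get 739.74031156 next round, worth 0.98 × 739.74031156 = 724.9455053288 now, so the defendant offers 724.9455053288, keeping 75.0544946712.

724.95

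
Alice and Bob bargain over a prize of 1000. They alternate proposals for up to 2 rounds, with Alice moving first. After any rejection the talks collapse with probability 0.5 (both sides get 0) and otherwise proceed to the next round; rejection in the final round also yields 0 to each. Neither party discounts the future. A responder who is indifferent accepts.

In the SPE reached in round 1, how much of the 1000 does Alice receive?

500

Round 2 (Bob proposes): rejection yields 0 for Alice; Bob offers 0 and keeps 1000.
Round 1 (Alice proposes): rejecting gives Bob an expected 0.5 × 1000 = 500, so Alice offers 500, keeping 500.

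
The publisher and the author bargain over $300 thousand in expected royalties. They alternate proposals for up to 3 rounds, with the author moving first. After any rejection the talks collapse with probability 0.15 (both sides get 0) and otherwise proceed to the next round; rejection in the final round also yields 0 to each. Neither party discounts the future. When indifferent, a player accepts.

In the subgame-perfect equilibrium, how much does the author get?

261.75

Round 3 (the author proposes): rejection yields 0 for the publisher; the author offers 0 and keeps 300.
Round 2 (the publisher proposes): rejecting gives the author an expected 0.85 × 300 = 255, so the publisher offers 255, keeping 45.
Round 1 (the author proposes): rejecting gives the publisher an expected 0.85 × 45 = 38.25; the author offers that and keeps 261.75.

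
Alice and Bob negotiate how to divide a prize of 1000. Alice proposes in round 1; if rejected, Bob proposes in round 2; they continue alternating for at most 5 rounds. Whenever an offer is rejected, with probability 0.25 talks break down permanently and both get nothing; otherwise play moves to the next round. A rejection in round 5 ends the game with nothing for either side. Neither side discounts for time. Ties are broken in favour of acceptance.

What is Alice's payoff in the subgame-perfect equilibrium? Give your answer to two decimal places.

Round 5 (Alice proposes): Bob will accept anything ≥ 0, so Alice offers 0 and keeps 1000.
Round 4 (Bob proposes): rejecting gives Alice an expected 0.75 × 1000 = 750, so Bob offers 750, keeping 250.
Round 3 (Alice proposes): rejecting gives Bob an expected 0.75 × 250 = 187.5; Alice offers that and keeps 812.5.
Round 2 (Bob proposes): rejecting gives Alice an expected 0.75 × 812.5 = 609.375; Bob offers that and keeps 390.625.
Round 1 (Alice proposes): rejecting gives Bob an expected 0.75 × 390.625 = 292.96875; Alice offers that and keeps 707.03125.

707.03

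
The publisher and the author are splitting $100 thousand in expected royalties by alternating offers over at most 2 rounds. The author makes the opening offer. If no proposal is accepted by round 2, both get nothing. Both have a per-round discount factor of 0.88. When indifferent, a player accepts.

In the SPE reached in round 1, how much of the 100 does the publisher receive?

Solve by backward induction from round 2.
Round 2 (the publisher proposes): the author will accept anything ≥ 0, so the publisher offers 0 and keeps 100.
Round 1 (the author proposes): the publisher can get 100 next round, worth 0.88 × 100 = 88 now. The author offers 88 and keeps 100 − 88 = 12.

88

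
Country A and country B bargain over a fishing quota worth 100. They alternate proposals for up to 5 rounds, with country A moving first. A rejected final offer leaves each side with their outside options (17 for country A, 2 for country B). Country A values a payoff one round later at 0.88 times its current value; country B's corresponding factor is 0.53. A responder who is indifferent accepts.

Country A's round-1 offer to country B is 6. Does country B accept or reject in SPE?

Work out country B's continuation value if the offer is rejected.
Round 5 (country A proposes): country B gets 2 if talks fail, so country A offers 2 and keeps 98.
Round 4 (country B proposes): country A can get 98 next round, worth 0.88 × 98 = 86.24 now. Country B offers 86.24 and keeps 100 − 86.24 = 13.76.
Round 3 (country A proposes): country B can get 13.76 next round, worth 0.53 × 13.76 = 7.2928 now. Country A offers 7.2928 and keeps 100 − 7.2928 = 92.7072.
Round 2 (country B proposes): country A can get 92.7072 next round, worth 0.88 × 92.7072 = 81.582336 now; country B offers that and keeps 18.417664.
So by rejecting in round 1, country B gets 18.417664 next round, worth 0.53 × 18.417664 = 9.76136192 now.
Offer 6 < 9.76136192, so country B rejects.

Reject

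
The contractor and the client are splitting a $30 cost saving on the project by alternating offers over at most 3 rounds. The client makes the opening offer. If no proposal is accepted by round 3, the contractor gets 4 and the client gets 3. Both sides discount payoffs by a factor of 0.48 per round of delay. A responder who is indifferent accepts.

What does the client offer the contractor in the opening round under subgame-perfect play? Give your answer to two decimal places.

Round 3 (the client proposes): the contractor gets 4 if talks fail, so the client offers 4 and keeps 26.
Round 2 (the contractor proposes): the client can get 26 next round, worth 0.48 × 26 = 12.48 now; the contractor offers that and keeps 17.52.
Round 1 (the client proposes): the contractor can get 17.52 next round, worth 0.48 × 17.52 = 8.4096 now. The client offers 8.4096 and keeps 30 − 8.4096 = 21.5904.

8.41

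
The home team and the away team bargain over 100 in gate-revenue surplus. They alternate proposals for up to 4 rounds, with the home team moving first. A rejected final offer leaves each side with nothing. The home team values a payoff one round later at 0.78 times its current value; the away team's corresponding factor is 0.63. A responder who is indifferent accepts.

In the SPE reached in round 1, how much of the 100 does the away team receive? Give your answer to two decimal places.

Round 4 (the away team proposes): rejection yields 0 for the home team; the away team offers 0 and keeps 100.
Round 3 (the home team proposes): the away team can get 100 next round, worth 0.63 × 100 = 63 now. The home team offers 63 and keeps 100 − 63 = 37.
Round 2 (the away team proposes): the home team can get 37 next round, worth 0.78 × 37 = 28.86 now. The away team offers 28.86 and keeps 100 − 28.86 = 71.14.
Round 1 (the home team proposes): the away team can get 71.14 next round, worth 0.63 × 71.14 = 44.8182 now, so the home team offers 44.8182, keeping 55.1818.

44.82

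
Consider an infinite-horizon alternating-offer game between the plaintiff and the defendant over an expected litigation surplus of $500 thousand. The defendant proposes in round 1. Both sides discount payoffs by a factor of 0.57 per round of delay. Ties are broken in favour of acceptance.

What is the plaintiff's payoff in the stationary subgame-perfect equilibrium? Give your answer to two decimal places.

181.53

When the defendant proposes, the plaintiff accepts any offer worth at least 0.57 times what the plaintiff would get by proposing next round; and vice versa.
This gives x = 500 − 0.57y and y = 500 − 0.57x, where x and y are each side's share when it proposes.
Hence (1 − 0.57·0.57)x = 500(1 − 0.57), i.e. 0.6751·x = 215.
x ≈ 318.4713; the plaintiff's share is 500 − x ≈ 181.5287.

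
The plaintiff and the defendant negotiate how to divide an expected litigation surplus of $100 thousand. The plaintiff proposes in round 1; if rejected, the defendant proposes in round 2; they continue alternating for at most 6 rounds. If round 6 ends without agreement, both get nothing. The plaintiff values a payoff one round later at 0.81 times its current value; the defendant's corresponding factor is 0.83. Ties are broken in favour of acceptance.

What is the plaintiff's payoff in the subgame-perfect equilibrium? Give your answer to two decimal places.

Round 6 (the defendant proposes): rejection yields 0 for the plaintiff; the defendant offers 0 and keeps 100.
Round 5 (the plaintiff proposes): the defendant can get 100 next round, worth 0.83 × 100 = 83 now. The plaintiff offers 83 and keeps 100 − 83 = 17.
Round 4 (the defendant proposes): the plaintiff can get 17 next round, worth 0.81 × 17 = 13.77 now; the defendant offers that and keeps 86.23.
Round 3 (the plaintiff proposes): the defendant can get 86.23 next round, worth 0.83 × 86.23 = 71.5709 now; the plaintiff offers that and keeps 28.4291.
Round 2 (the defendant proposes): the plaintiff can get 28.4291 next round, worth 0.81 × 28.4291 = 23.027571 now; the defendant offers that and keeps 76.972429.
Round 1 (the plaintiff proposes): the defendant can get 76.972429 next round, worth 0.83 × 76.972429 = 63.88711607 now. The plaintiff offers 63.88711607 and keeps 100 − 63.88711607 = 36.11288393.

36.11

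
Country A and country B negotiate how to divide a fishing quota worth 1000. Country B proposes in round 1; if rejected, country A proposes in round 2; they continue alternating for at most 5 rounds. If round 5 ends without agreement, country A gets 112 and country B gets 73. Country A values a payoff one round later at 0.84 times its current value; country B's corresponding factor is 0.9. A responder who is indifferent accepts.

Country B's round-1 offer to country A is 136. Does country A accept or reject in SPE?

Round 5 (country B proposes): country A gets 112 if talks fail, so country B offers 112 and keeps 888.
Round 4 (country A proposes): country B can get 888 next round, worth 0.9 × 888 = 799.2 now; country A offers that and keeps 200.8.
Round 3 (country B proposes): country A can get 200.8 next round, worth 0.84 × 200.8 = 168.672 now, so country B offers 168.672, keeping 831.328.
Round 2 (country A proposes): country B can get 831.328 next round, worth 0.9 × 831.328 = 748.1952 now; country A offers that and keeps 251.8048.
So by rejecting in round 1, country A gets 251.8048 next round, worth 0.84 × 251.8048 = 211.516032 now.
Offer 136 < 211.516032, so country A rejects.

Reject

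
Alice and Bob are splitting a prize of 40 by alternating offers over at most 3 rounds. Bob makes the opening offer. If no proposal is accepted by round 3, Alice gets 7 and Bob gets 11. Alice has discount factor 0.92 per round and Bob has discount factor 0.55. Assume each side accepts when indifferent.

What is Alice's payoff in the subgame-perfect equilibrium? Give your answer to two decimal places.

Round 3 (Bob proposes): Alice gets 7 if talks fail, so Bob offers 7 and keeps 33.
Round 2 (Alice proposes): Bob can get 33 next round, worth 0.55 × 33 = 18.15 now; Alice offers that and keeps 21.85.
Round 1 (Bob proposes): Alice can get 21.85 next round, worth 0.92 × 21.85 = 20.102 now; Bob offers that and keeps 19.898.

20.10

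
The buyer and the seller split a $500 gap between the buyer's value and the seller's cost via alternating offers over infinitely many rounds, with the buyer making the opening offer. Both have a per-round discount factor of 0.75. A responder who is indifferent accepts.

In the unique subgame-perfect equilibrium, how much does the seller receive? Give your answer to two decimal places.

214.29

Let x be the buyer's share when the buyer proposes and y be the seller's share when the seller proposes.
The seller accepts iff offered ≥ 0.75·y, so x = 500 − 0.75y. Symmetrically y = 500 − 0.75x.
Substituting: x = 500 − 0.75(500 − 0.75x), giving x(1 − 0.75·0.75) = 500(1 − 0.75).
So x = 500 × 0.25 / 0.4375 ≈ 285.7143, and the seller receives 500 − x ≈ 214.2857.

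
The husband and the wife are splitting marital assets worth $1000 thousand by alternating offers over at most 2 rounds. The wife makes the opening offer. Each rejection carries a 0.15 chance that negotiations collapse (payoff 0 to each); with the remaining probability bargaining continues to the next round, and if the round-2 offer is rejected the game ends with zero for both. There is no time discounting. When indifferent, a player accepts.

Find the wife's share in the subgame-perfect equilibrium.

150

Round 2 (the husband proposes): the wife will accept anything ≥ 0, so the husband offers 0 and keeps 1000.
Round 1 (the wife proposes): rejecting gives the husband an expected 0.85 × 1000 = 850. The wife offers 850 and keeps 1000 − 850 = 150.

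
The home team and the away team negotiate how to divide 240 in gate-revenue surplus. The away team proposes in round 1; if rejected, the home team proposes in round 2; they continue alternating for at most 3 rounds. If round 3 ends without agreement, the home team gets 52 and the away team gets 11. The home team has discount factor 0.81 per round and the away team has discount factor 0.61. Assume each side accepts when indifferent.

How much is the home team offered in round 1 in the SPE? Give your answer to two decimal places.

101.51

Round 3 (the away team proposes): the home team gets 52 if talks fail, so the away team offers 52 and keeps 188.
Round 2 (the home team proposes): the away team can get 188 next round, worth 0.61 × 188 = 114.68 now, so the home team offers 114.68, keeping 125.32.
Round 1 (the away team proposes): the home team can get 125.32 next round, worth 0.81 × 125.32 = 101.5092 now, so the away team offers 101.5092, keeping 138.4908.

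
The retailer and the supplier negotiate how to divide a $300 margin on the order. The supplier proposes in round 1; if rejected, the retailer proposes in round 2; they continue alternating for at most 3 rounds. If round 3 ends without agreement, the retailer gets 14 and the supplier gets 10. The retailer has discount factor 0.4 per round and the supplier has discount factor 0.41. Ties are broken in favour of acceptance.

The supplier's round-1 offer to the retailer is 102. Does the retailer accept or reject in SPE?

Accept

Round 3 (the supplier proposes): the retailer gets 14 if talks fail, so the supplier offers 14 and keeps 286.
Round 2 (the retailer proposes): the supplier can get 286 next round, worth 0.41 × 286 = 117.26 now. The retailer offers 117.26 and keeps 300 − 117.26 = 182.74.
So by rejecting in round 1, the retailer gets 182.74 next round, worth 0.4 × 182.74 = 73.096 now.
Offer 102 ≥ 73.096, so the retailer accepts.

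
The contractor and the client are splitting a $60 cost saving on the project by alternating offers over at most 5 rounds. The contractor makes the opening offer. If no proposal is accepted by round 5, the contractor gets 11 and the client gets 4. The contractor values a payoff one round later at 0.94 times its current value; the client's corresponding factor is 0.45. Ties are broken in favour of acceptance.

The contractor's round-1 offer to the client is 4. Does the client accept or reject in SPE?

Round 5 (the contractor proposes): the client gets 4 if talks fail, so the contractor offers 4 and keeps 56.
Round 4 (the client proposes): the contractor can get 56 next round, worth 0.94 × 56 = 52.64 now, so the client offers 52.64, keeping 7.36.
Round 3 (the contractor proposes): the client can get 7.36 next round, worth 0.45 × 7.36 = 3.312 now, so the contractor offers 3.312, keeping 56.688.
Round 2 (the client proposes): the contractor can get 56.688 next round, worth 0.94 × 56.688 = 53.28672 now; the client offers that and keeps 6.71328.
So by rejecting in round 1, the client gets 6.71328 next round, worth 0.45 × 6.71328 = 3.020976 now.
Offer 4 ≥ 3.020976, so the client accepts.

Accept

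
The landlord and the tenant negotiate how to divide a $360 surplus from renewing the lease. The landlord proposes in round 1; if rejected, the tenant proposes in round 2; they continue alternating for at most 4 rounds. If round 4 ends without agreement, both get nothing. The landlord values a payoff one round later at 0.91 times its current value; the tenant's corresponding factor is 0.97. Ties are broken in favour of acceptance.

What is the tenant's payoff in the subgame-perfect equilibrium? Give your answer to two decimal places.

339.67

Round 4 (the tenant proposes): rejection yields 0 for the landlord; the tenant offers 0 and keeps 360.
Round 3 (the landlord proposes): the tenant can get 360 next round, worth 0.97 × 360 = 349.2 now; the landlord offers that and keeps 10.8.
Round 2 (the tenant proposes): the landlord can get 10.8 next round, worth 0.91 × 10.8 = 9.828 now; the tenant offers that and keeps 350.172.
Round 1 (the landlord proposes): the tenant can get 350.172 next round, worth 0.97 × 350.172 = 339.66684 now; the landlord offers that and keeps 20.33316.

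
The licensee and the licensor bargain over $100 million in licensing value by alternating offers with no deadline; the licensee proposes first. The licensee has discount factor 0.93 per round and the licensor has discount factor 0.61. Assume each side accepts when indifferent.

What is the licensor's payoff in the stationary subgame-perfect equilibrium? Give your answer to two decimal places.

In a stationary SPE each proposer offers the other exactly their discounted continuation value.
If the licensee keeps x when proposing and the licensor keeps y when proposing, then x = 100 − 0.61y and y = 100 − 0.93x.
Solving: x = 100(1 − 0.61) / (1 − 0.93·0.61) = 39 / 0.4327 ≈ 90.1317.
The licensor gets 100 − 90.1317 ≈ 9.8683.

9.87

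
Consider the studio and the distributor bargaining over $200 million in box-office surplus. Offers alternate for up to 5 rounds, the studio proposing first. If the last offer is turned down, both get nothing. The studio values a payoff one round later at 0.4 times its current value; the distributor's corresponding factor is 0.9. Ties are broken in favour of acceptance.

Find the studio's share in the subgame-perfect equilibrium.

53.12

Round 5 (the studio proposes): rejection yields 0 for the distributor; the studio offers 0 and keeps 200.
Round 4 (the distributor proposes): the studio can get 200 next round, worth 0.4 × 200 = 80 now, so the distributor offers 80, keeping 120.
Round 3 (the studio proposes): the distributor can get 120 next round, worth 0.9 × 120 = 108 now; the studio offers that and keeps 92.
Round 2 (the distributor proposes): the studio can get 92 next round, worth 0.4 × 92 = 36.8 now. The distributor offers 36.8 and keeps 200 − 36.8 = 163.2.
Round 1 (the studio proposes): the distributor can get 163.2 next round, worth 0.9 × 163.2 = 146.88 now; the studio offers that and keeps 53.12.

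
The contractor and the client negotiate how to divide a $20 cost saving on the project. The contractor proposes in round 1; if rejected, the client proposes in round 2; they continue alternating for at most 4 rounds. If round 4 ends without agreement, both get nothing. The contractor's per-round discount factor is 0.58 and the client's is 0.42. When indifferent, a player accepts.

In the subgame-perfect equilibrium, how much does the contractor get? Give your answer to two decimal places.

14.43

By backward induction:
Round 4 (the client proposes): the contractor will accept anything ≥ 0, so the client offers 0 and keeps 20.
Round 3 (the contractor proposes): the client can get 20 next round, worth 0.42 × 20 = 8.4 now; the contractor offers that and keeps 11.6.
Round 2 (the client proposes): the contractor can get 11.6 next round, worth 0.58 × 11.6 = 6.728 now. The client offers 6.728 and keeps 20 − 6.728 = 13.272.
Round 1 (the contractor proposes): the client can get 13.272 next round, worth 0.42 × 13.272 = 5.57424 now; the contractor offers that and keeps 14.42576.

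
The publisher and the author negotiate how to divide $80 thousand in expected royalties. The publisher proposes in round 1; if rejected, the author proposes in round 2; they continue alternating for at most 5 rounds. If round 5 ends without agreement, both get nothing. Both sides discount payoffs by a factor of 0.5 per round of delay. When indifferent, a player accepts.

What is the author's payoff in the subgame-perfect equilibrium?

Work backward from the last round.
Round 5 (the publisher proposes): the author will accept anything ≥ 0, so the publisher offers 0 and keeps 80.
Round 4 (the author proposes): the publisher can get 80 next round, worth 0.5 × 80 = 40 now, so the author offers 40, keeping 40.
Round 3 (the publisher proposes): the author can get 40 next round, worth 0.5 × 40 = 20 now, so the publisher offers 20, keeping 60.
Round 2 (the author proposes): the publisher can get 60 next round, worth 0.5 × 60 = 30 now. The author offers 30 and keeps 80 − 30 = 50.
Round 1 (the publisher proposes): the author can get 50 next round, worth 0.5 × 50 = 25 now. The publisher offers 25 and keeps 80 − 25 = 55.

25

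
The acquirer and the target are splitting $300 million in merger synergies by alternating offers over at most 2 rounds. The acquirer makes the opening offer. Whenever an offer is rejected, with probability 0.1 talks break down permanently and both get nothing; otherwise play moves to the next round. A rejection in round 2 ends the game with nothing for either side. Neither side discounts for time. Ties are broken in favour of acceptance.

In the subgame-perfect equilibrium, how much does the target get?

270

By backward induction:
Round 2 (the target proposes): rejection yields 0 for the acquirer; the target offers 0 and keeps 300.
Round 1 (the acquirer proposes): rejecting gives the target an expected 0.9 × 300 = 270. The acquirer offers 270 and keeps 300 − 270 = 30.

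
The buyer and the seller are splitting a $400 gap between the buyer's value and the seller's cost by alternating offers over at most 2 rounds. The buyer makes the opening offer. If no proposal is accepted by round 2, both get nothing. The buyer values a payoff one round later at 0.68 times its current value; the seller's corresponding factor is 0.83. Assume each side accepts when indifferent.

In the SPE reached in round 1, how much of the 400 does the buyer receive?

Round 2 (the seller proposes): the buyer will accept anything ≥ 0, so the seller offers 0 and keeps 400.
Round 1 (the buyer proposes): the seller can get 400 next round, worth 0.83 × 400 = 332 now. The buyer offers 332 and keeps 400 − 332 = 68.

68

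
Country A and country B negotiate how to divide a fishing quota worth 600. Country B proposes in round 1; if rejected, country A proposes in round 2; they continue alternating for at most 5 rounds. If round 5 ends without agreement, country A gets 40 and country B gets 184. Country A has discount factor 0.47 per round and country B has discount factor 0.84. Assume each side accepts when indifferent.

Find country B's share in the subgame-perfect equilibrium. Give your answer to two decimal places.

Round 5 (country B proposes): country A gets 40 if talks fail, so country B offers 40 and keeps 560.
Round 4 (country A proposes): country B can get 560 next round, worth 0.84 × 560 = 470.4 now; country A offers that and keeps 129.6.
Round 3 (country B proposes): country A can get 129.6 next round, worth 0.47 × 129.6 = 60.912 now. Country B offers 60.912 and keeps 600 − 60.912 = 539.088.
Round 2 (country A proposes): country B can get 539.088 next round, worth 0.84 × 539.088 = 452.83392 now; country A offers that and keeps 147.16608.
Round 1 (country B proposes): country A can get 147.16608 next round, worth 0.47 × 147.16608 = 69.1680576 now. Country B offers 69.1680576 and keeps 600 − 69.1680576 = 530.8319424.

530.83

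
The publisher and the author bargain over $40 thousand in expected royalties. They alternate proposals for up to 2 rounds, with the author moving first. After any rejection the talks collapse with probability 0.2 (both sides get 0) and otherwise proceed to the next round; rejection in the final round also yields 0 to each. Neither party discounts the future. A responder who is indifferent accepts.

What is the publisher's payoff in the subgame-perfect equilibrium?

Round 2 (the publisher proposes): rejection yields 0 for the author; the publisher offers 0 and keeps 40.
Round 1 (the author proposes): rejecting gives the publisher an expected 0.8 × 40 = 32, so the author offers 32, keeping 8.

32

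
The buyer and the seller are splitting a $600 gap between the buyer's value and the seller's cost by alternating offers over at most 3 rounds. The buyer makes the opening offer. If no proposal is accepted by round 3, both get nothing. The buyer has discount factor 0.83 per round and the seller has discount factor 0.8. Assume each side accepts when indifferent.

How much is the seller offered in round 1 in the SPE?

81.6

Solve by backward induction from round 3.
Round 3 (the buyer proposes): rejection yields 0 for the seller; the buyer offers 0 and keeps 600.
Round 2 (the seller proposes): the buyer can get 600 next round, worth 0.83 × 600 = 498 now, so the seller offers 498, keeping 102.
Round 1 (the buyer proposes): the seller can get 102 next round, worth 0.8 × 102 = 81.6 now. The buyer offers 81.6 and keeps 600 − 81.6 = 518.4.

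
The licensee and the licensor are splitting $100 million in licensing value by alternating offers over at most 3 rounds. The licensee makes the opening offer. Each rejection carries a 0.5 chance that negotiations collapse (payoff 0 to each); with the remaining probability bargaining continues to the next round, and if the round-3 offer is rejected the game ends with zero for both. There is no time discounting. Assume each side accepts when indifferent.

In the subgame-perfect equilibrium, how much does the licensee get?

By backward induction:
Round 3 (the licensee proposes): the licensor will accept anything ≥ 0, so the licensee offers 0 and keeps 100.
Round 2 (the licensor proposes): rejecting gives the licensee an expected 0.5 × 100 = 50. The licensor offers 50 and keeps 100 − 50 = 50.
Round 1 (the licensee proposes): rejecting gives the licensor an expected 0.5 × 50 = 25; the licensee offers that and keeps 75.

75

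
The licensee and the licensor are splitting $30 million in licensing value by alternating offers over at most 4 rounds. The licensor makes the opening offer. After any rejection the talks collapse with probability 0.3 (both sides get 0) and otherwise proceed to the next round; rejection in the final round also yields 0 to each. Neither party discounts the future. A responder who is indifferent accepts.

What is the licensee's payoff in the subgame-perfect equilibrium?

By backward induction:
Round 4 (the licensee proposes): the licensor will accept anything ≥ 0, so the licensee offers 0 and keeps 30.
Round 3 (the licensor proposes): rejecting gives the licensee an expected 0.7 × 30 = 21; the licensor offers that and keeps 9.
Round 2 (the licensee proposes): rejecting gives the licensor an expected 0.7 × 9 = 6.3; the licensee offers that and keeps 23.7.
Round 1 (the licensor proposes): rejecting gives the licensee an expected 0.7 × 23.7 = 16.59, so the licensor offers 16.59, keeping 13.41.

16.59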